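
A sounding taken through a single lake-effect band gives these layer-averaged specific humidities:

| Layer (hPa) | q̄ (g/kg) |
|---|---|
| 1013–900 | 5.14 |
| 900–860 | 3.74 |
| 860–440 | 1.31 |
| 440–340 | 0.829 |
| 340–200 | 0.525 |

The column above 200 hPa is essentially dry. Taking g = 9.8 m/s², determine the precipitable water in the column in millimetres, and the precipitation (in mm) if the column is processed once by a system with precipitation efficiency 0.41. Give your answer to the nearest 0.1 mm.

Precipitable water is the column-integrated vapour mass per unit area: PW = (1/g) Σ q̄ Δp, with q in kg/kg and Δp in Pa (1 kg/m² of water = 1 mm).
Layer 1013–900 hPa: Δp = 113 hPa = 11300 Pa, q̄ = 0.00514 kg/kg → 0.00514 × 11300 / 9.8 = 5.93 mm
Layer 900–860 hPa: Δp = 40 hPa = 4000 Pa, q̄ = 0.00374 kg/kg → 0.00374 × 4000 / 9.8 = 1.53 mm
Layer 860–440 hPa: Δp = 420 hPa = 42000 Pa, q̄ = 0.00131 kg/kg → 0.00131 × 42000 / 9.8 = 5.61 mm
Layer 440–340 hPa: Δp = 100 hPa = 10000 Pa, q̄ = 0.000829 kg/kg → 0.000829 × 10000 / 9.8 = 0.85 mm
Layer 340–200 hPa: Δp = 140 hPa = 14000 Pa, q̄ = 0.000525 kg/kg → 0.000525 × 14000 / 9.8 = 0.75 mm
PW = 5.93 + 1.53 + 5.61 + 0.85 + 0.75 = 14.67 ≈ 14.7 mm.
Precipitation = ε × PW = 0.41 × 14.7 = 6.0 mm.

PW ≈ 14.7 mm; precipitation ≈ 6.0 mm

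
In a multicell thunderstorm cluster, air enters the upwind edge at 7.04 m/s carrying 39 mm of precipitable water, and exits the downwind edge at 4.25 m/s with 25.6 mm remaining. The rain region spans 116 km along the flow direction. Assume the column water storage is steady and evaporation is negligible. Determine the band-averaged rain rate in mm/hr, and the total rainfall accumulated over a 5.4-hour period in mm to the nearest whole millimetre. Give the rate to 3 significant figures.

Column moisture flux per unit crosswind length is F = V × PW.
Inflow: F_in = 7.04 × 39 = 274.56 mm·m/s
Outflow: F_out = 4.25 × 25.6 = 108.8 mm·m/s
Steady-state rate R = (F_in − F_out)/L = (274.56 − 108.8) / 116000 m = 1.429e-03 mm/s.
R = 1.429e-03 × 3600 = 5.14 mm/hr.
Over 5.4 h: total = 5.14 × 5.4 = 27.756 ≈ 28 mm.

R ≈ 5.14 mm/hr; total ≈ 28 mm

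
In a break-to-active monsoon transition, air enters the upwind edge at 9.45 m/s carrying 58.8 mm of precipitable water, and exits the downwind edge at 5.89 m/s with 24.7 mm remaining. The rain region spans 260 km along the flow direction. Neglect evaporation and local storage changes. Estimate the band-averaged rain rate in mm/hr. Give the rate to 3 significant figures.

R ≈ 5.68 mm/hr

Column moisture flux per unit crosswind length is F = V × PW.
Inflow: F_in = 9.45 × 58.8 = 555.66 mm·m/s
Outflow: F_out = 5.89 × 24.7 = 145.483 mm·m/s
Steady-state rate R = (F_in − F_out)/L = (555.66 − 145.483) / 260000 m = 1.578e-03 mm/s.
R = 1.578e-03 × 3600 = 5.68 mm/hr.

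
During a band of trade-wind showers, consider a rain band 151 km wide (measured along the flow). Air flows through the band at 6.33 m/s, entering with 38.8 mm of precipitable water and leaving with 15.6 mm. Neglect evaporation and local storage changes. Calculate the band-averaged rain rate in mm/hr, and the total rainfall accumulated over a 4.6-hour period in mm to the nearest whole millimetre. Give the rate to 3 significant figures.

R ≈ 3.50 mm/hr; total ≈ 16 mm

Column moisture flux per unit crosswind length is F = V × PW.
Inflow: F_in = 6.33 × 38.8 = 245.604 mm·m/s
Outflow: F_out = 6.33 × 15.6 = 98.748 mm·m/s
Steady-state rate R = (F_in − F_out)/L = (245.604 − 98.748) / 151000 m = 9.726e-04 mm/s.
R = 9.726e-04 × 3600 = 3.50 mm/hr.
Over 4.6 h: total = 3.50 × 4.6 = 16.1 ≈ 16 mm.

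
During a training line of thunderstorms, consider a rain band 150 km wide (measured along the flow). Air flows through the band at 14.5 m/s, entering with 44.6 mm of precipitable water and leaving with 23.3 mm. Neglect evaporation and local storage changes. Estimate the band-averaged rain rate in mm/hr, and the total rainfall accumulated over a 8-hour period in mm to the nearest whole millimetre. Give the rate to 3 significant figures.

Column moisture flux per unit crosswind length is F = V × PW.
Inflow: F_in = 14.5 × 44.6 = 646.7 mm·m/s
Outflow: F_out = 14.5 × 23.3 = 337.85 mm·m/s
Steady-state rate R = (F_in − F_out)/L = (646.7 − 337.85) / 150000 m = 2.059e-03 mm/s.
R = 2.059e-03 × 3600 = 7.41 mm/hr.
Over 8 h: total = 7.41 × 8 = 59.28 ≈ 59 mm.

R ≈ 7.41 mm/hr; total ≈ 59 mm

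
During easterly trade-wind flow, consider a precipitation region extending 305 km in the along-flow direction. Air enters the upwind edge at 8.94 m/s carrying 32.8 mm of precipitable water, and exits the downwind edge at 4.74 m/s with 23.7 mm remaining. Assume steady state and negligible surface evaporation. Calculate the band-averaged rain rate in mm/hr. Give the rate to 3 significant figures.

R ≈ 2.14 mm/hr

Column moisture flux per unit crosswind length is F = V × PW.
Inflow: F_in = 8.94 × 32.8 = 293.232 mm·m/s
Outflow: F_out = 4.74 × 23.7 = 112.338 mm·m/s
Steady-state rate R = (F_in − F_out)/L = (293.232 − 112.338) / 305000 m = 5.931e-04 mm/s.
R = 5.931e-04 × 3600 = 2.14 mm/hr.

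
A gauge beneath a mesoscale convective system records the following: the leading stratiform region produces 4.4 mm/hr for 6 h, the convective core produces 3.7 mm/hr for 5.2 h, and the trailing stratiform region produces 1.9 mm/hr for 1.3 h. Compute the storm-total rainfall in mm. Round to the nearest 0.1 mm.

total ≈ 48.1 mm

Total = Σ Rᵢ Δtᵢ = 4.4 × 6 + 3.7 × 5.2 + 1.9 × 1.3
      = 26.4 + 19.24 + 2.47 = 48.1 mm.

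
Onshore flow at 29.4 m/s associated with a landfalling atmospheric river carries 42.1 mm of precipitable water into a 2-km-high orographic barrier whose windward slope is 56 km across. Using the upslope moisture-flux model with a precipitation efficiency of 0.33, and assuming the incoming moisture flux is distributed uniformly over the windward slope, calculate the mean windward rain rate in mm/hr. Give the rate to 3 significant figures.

R ≈ 26.3 mm/hr

Incoming column moisture flux per unit ridge length: F = V × PW = 29.4 × 42.1 = 1237.74 mm·m/s.
Spread over the 56 km slope with efficiency ε = 0.33: R = ε·F/W = 0.33 × 1237.74 / 56000 m = 7.294e-03 mm/s.
R = 7.294e-03 × 3600 = 26.3 mm/hr.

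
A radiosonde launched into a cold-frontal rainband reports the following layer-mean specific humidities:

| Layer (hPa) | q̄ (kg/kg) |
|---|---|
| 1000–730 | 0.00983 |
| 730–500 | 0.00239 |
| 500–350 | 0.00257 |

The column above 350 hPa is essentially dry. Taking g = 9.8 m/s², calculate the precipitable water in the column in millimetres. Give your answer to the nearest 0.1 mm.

PW ≈ 36.6 mm

Precipitable water is the column-integrated vapour mass per unit area: PW = (1/g) Σ q̄ Δp, with q in kg/kg and Δp in Pa (1 kg/m² of water = 1 mm).
Layer 1000–730 hPa: Δp = 270 hPa = 27000 Pa, q̄ = 0.00983 kg/kg → 0.00983 × 27000 / 9.8 = 27.08 mm
Layer 730–500 hPa: Δp = 230 hPa = 23000 Pa, q̄ = 0.00239 kg/kg → 0.00239 × 23000 / 9.8 = 5.61 mm
Layer 500–350 hPa: Δp = 150 hPa = 15000 Pa, q̄ = 0.00257 kg/kg → 0.00257 × 15000 / 9.8 = 3.93 mm
PW = 27.08 + 5.61 + 3.93 = 36.62 ≈ 36.6 mm.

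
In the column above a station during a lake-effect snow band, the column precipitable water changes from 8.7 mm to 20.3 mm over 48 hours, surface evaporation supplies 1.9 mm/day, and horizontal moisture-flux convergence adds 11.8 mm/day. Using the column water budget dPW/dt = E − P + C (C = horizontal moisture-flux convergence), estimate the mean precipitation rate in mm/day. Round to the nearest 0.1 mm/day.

dPW/dt = (20.3 − 8.7) mm / (48/24 day) = +5.800 mm/day.
P = E + C − dPW/dt = 1.9 + (11.8) − (+5.800) = 7.9 mm/day.

P ≈ 7.9 mm/day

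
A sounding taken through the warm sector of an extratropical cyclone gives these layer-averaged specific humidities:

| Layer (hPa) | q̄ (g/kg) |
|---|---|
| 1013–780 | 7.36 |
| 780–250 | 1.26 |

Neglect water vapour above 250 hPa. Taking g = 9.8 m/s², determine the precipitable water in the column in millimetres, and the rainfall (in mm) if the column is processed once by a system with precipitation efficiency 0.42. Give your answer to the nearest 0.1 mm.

PW ≈ 24.3 mm; rainfall ≈ 10.2 mm

Precipitable water is the column-integrated vapour mass per unit area: PW = (1/g) Σ q̄ Δp, with q in kg/kg and Δp in Pa (1 kg/m² of water = 1 mm).
Layer 1013–780 hPa: Δp = 233 hPa = 23300 Pa, q̄ = 0.00736 kg/kg → 0.00736 × 23300 / 9.8 = 17.50 mm
Layer 780–250 hPa: Δp = 530 hPa = 53000 Pa, q̄ = 0.00126 kg/kg → 0.00126 × 53000 / 9.8 = 6.81 mm
PW = 17.50 + 6.81 = 24.31 ≈ 24.3 mm.
Rainfall = ε × PW = 0.42 × 24.3 = 10.2 mm.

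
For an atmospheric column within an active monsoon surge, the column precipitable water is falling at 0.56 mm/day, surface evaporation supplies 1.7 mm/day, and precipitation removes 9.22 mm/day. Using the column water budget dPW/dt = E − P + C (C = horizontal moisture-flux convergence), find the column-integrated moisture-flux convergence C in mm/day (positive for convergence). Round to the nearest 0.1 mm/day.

C ≈ 7.0 mm/day

dPW/dt = -0.56 mm/day.
C = dPW/dt − E + P = (-0.56) − 1.7 + 9.22 = 7.0 mm/day.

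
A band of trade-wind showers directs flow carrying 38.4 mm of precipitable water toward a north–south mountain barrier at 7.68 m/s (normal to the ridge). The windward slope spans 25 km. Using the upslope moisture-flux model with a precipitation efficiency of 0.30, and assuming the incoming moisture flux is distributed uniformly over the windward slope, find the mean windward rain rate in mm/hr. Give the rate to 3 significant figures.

R ≈ 12.7 mm/hr

Incoming column moisture flux per unit ridge length: F = V × PW = 7.68 × 38.4 = 294.912 mm·m/s.
Spread over the 25 km slope with efficiency ε = 0.30: R = ε·F/W = 0.30 × 294.912 / 25000 m = 3.539e-03 mm/s.
R = 3.539e-03 × 3600 = 12.7 mm/hr.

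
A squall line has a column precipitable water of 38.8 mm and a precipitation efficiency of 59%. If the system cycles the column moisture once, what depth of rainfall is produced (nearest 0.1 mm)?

rainfall ≈ 22.9 mm

Rainfall = ε × PW = 0.59 × 38.8 = 22.9 mm.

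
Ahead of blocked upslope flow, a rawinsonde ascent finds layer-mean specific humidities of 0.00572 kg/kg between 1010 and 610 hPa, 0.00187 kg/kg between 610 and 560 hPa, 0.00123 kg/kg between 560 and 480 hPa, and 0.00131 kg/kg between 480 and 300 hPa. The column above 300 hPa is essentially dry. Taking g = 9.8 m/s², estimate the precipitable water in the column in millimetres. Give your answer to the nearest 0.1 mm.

Precipitable water is the column-integrated vapour mass per unit area: PW = (1/g) Σ q̄ Δp, with q in kg/kg and Δp in Pa (1 kg/m² of water = 1 mm).
Layer 1010–610 hPa: Δp = 400 hPa = 40000 Pa, q̄ = 0.00572 kg/kg → 0.00572 × 40000 / 9.8 = 23.35 mm
Layer 610–560 hPa: Δp = 50 hPa = 5000 Pa, q̄ = 0.00187 kg/kg → 0.00187 × 5000 / 9.8 = 0.95 mm
Layer 560–480 hPa: Δp = 80 hPa = 8000 Pa, q̄ = 0.00123 kg/kg → 0.00123 × 8000 / 9.8 = 1.00 mm
Layer 480–300 hPa: Δp = 180 hPa = 18000 Pa, q̄ = 0.00131 kg/kg → 0.00131 × 18000 / 9.8 = 2.41 mm
PW = 23.35 + 0.95 + 1.00 + 2.41 = 27.71 ≈ 27.7 mm.

PW ≈ 27.7 mm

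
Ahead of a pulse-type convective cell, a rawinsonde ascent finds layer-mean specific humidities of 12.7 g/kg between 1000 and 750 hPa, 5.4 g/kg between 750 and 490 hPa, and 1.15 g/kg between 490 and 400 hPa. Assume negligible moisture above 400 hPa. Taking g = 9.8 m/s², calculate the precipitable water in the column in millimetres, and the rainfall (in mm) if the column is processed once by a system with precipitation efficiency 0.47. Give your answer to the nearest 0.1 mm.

PW ≈ 47.8 mm; rainfall ≈ 22.5 mm

Precipitable water is the column-integrated vapour mass per unit area: PW = (1/g) Σ q̄ Δp, with q in kg/kg and Δp in Pa (1 kg/m² of water = 1 mm).
Layer 1000–750 hPa: Δp = 250 hPa = 25000 Pa, q̄ = 0.0127 kg/kg → 0.0127 × 25000 / 9.8 = 32.40 mm
Layer 750–490 hPa: Δp = 260 hPa = 26000 Pa, q̄ = 0.0054 kg/kg → 0.0054 × 26000 / 9.8 = 14.33 mm
Layer 490–400 hPa: Δp = 90 hPa = 9000 Pa, q̄ = 0.00115 kg/kg → 0.00115 × 9000 / 9.8 = 1.06 mm
PW = 32.40 + 14.33 + 1.06 = 47.79 ≈ 47.8 mm.
Rainfall = ε × PW = 0.47 × 47.8 = 22.5 mm.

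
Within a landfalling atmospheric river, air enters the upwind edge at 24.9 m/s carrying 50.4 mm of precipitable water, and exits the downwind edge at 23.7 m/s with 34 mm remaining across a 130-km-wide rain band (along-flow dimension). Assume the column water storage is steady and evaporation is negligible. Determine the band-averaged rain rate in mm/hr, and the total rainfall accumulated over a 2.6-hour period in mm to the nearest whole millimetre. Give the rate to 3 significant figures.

R ≈ 12.4 mm/hr; total ≈ 32 mm

Column moisture flux per unit crosswind length is F = V × PW.
Inflow: F_in = 24.9 × 50.4 = 1254.96 mm·m/s
Outflow: F_out = 23.7 × 34 = 805.8 mm·m/s
Steady-state rate R = (F_in − F_out)/L = (1254.96 − 805.8) / 130000 m = 3.455e-03 mm/s.
R = 3.455e-03 × 3600 = 12.4 mm/hr.
Over 2.6 h: total = 12.4 × 2.6 = 32.24 ≈ 32 mm.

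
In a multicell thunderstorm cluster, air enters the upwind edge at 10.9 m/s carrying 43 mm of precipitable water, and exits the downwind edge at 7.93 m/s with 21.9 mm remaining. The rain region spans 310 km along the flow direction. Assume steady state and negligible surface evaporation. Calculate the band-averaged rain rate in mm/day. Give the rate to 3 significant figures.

R ≈ 82.2 mm/day

Column moisture flux per unit crosswind length is F = V × PW.
Inflow: F_in = 10.9 × 43 = 468.7 mm·m/s
Outflow: F_out = 7.93 × 21.9 = 173.667 mm·m/s
Steady-state rate R = (F_in − F_out)/L = (468.7 − 173.667) / 310000 m = 9.517e-04 mm/s.
R = 9.517e-04 × 3600 × 24 = 82.2 mm/day.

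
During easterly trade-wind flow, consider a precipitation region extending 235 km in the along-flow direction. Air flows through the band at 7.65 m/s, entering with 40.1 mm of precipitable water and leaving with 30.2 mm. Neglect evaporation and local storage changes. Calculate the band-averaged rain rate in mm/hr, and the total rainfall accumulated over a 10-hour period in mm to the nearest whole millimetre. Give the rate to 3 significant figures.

Column moisture flux per unit crosswind length is F = V × PW.
Inflow: F_in = 7.65 × 40.1 = 306.765 mm·m/s
Outflow: F_out = 7.65 × 30.2 = 231.03 mm·m/s
Steady-state rate R = (F_in − F_out)/L = (306.765 − 231.03) / 235000 m = 3.223e-04 mm/s.
R = 3.223e-04 × 3600 = 1.16 mm/hr.
Over 10 h: total = 1.16 × 10 = 11.6 ≈ 12 mm.

R ≈ 1.16 mm/hr; total ≈ 12 mm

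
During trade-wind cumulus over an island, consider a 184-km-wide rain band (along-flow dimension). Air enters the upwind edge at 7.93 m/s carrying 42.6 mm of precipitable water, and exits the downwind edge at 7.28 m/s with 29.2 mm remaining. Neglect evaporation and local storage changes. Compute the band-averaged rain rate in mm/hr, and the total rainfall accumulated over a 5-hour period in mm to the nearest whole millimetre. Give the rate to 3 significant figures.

Column moisture flux per unit crosswind length is F = V × PW.
Inflow: F_in = 7.93 × 42.6 = 337.818 mm·m/s
Outflow: F_out = 7.28 × 29.2 = 212.576 mm·m/s
Steady-state rate R = (F_in − F_out)/L = (337.818 − 212.576) / 184000 m = 6.807e-04 mm/s.
R = 6.807e-04 × 3600 = 2.45 mm/hr.
Over 5 h: total = 2.45 × 5 = 12.25 ≈ 12 mm.

R ≈ 2.45 mm/hr; total ≈ 12 mm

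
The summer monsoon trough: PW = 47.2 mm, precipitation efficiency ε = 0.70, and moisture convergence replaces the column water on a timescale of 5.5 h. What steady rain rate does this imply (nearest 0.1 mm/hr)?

R ≈ 6.0 mm/hr

Each overturning extracts ε × PW = 0.70 × 47.2 = 33.04 mm.
Rate = ε·PW / τ = 33.04 / 5.5 h = 6.0 mm/hr.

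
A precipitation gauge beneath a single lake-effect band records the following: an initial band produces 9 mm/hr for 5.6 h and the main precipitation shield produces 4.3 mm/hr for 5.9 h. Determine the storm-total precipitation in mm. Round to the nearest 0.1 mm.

total ≈ 75.8 mm

Total = Σ Rᵢ Δtᵢ = 9 × 5.6 + 4.3 × 5.9
      = 50.4 + 25.37 = 75.8 mm.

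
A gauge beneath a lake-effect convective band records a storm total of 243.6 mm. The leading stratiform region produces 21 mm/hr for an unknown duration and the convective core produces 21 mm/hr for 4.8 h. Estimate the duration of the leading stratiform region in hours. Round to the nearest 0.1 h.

Known phases: 21 × 4.8 = 100.8 mm.
Remaining depth = 243.6 − 100.8 = 142.8 mm.
Duration = 142.8 / 21 = 6.8 h.

duration ≈ 6.8 h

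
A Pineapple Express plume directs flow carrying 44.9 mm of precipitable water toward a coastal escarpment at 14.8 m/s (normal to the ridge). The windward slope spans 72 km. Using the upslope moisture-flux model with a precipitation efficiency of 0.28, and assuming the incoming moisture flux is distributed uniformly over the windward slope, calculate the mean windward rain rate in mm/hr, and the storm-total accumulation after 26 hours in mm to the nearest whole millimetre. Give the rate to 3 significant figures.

R ≈ 9.30 mm/hr; total ≈ 242 mm

Incoming column moisture flux per unit ridge length: F = V × PW = 14.8 × 44.9 = 664.52 mm·m/s.
Spread over the 72 km slope with efficiency ε = 0.28: R = ε·F/W = 0.28 × 664.52 / 72000 m = 2.584e-03 mm/s.
R = 2.584e-03 × 3600 = 9.30 mm/hr.
Over 26 h: total = 9.30 × 26 = 241.8 ≈ 242 mm.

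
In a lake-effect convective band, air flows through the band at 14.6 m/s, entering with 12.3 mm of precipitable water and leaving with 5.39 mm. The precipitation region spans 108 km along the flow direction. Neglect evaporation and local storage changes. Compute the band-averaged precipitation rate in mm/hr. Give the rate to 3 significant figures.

R ≈ 3.36 mm/hr

Column moisture flux per unit crosswind length is F = V × PW.
Inflow: F_in = 14.6 × 12.3 = 179.58 mm·m/s
Outflow: F_out = 14.6 × 5.39 = 78.694 mm·m/s
Steady-state rate R = (F_in − F_out)/L = (179.58 − 78.694) / 108000 m = 9.341e-04 mm/s.
R = 9.341e-04 × 3600 = 3.36 mm/hr.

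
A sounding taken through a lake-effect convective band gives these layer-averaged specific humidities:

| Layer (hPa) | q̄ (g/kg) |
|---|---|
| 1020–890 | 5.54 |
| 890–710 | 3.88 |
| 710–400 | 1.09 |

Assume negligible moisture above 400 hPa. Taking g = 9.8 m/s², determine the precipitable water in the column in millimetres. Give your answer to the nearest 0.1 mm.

Precipitable water is the column-integrated vapour mass per unit area: PW = (1/g) Σ q̄ Δp, with q in kg/kg and Δp in Pa (1 kg/m² of water = 1 mm).
Layer 1020–890 hPa: Δp = 130 hPa = 13000 Pa, q̄ = 0.00554 kg/kg → 0.00554 × 13000 / 9.8 = 7.35 mm
Layer 890–710 hPa: Δp = 180 hPa = 18000 Pa, q̄ = 0.00388 kg/kg → 0.00388 × 18000 / 9.8 = 7.13 mm
Layer 710–400 hPa: Δp = 310 hPa = 31000 Pa, q̄ = 0.00109 kg/kg → 0.00109 × 31000 / 9.8 = 3.45 mm
PW = 7.35 + 7.13 + 3.45 = 17.93 ≈ 17.9 mm.

PW ≈ 17.9 mm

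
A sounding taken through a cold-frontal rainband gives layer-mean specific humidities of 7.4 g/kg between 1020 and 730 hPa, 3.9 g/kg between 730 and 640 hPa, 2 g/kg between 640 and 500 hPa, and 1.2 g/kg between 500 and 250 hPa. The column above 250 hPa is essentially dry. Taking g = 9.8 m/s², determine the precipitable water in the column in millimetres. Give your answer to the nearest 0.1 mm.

Precipitable water is the column-integrated vapour mass per unit area: PW = (1/g) Σ q̄ Δp, with q in kg/kg and Δp in Pa (1 kg/m² of water = 1 mm).
Layer 1020–730 hPa: Δp = 290 hPa = 29000 Pa, q̄ = 0.0074 kg/kg → 0.0074 × 29000 / 9.8 = 21.90 mm
Layer 730–640 hPa: Δp = 90 hPa = 9000 Pa, q̄ = 0.0039 kg/kg → 0.0039 × 9000 / 9.8 = 3.58 mm
Layer 640–500 hPa: Δp = 140 hPa = 14000 Pa, q̄ = 0.002 kg/kg → 0.002 × 14000 / 9.8 = 2.86 mm
Layer 500–250 hPa: Δp = 250 hPa = 25000 Pa, q̄ = 0.0012 kg/kg → 0.0012 × 25000 / 9.8 = 3.06 mm
PW = 21.90 + 3.58 + 2.86 + 3.06 = 31.40 ≈ 31.4 mm.

PW ≈ 31.4 mm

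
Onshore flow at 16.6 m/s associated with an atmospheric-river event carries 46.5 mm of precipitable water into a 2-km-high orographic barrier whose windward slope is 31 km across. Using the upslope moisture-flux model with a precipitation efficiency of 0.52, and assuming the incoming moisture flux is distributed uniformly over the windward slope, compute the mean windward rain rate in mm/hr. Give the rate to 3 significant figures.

Incoming column moisture flux per unit ridge length: F = V × PW = 16.6 × 46.5 = 771.9 mm·m/s.
Spread over the 31 km slope with efficiency ε = 0.52: R = ε·F/W = 0.52 × 771.9 / 31000 m = 1.295e-02 mm/s.
R = 1.295e-02 × 3600 = 46.6 mm/hr.

R ≈ 46.6 mm/hr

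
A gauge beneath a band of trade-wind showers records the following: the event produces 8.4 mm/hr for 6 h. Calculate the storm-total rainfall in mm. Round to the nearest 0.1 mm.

total ≈ 50.4 mm

Total = Σ Rᵢ Δtᵢ = 8.4 × 6
      = 50.4 = 50.4 mm.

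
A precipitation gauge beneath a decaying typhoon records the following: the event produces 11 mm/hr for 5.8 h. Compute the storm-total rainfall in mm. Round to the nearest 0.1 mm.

total ≈ 63.8 mm

Total = Σ Rᵢ Δtᵢ = 11 × 5.8
      = 63.8 = 63.8 mm.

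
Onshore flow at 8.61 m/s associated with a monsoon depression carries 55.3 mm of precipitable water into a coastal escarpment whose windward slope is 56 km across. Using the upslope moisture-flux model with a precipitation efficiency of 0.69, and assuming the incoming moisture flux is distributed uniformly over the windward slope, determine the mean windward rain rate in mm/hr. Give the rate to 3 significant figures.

Incoming column moisture flux per unit ridge length: F = V × PW = 8.61 × 55.3 = 476.133 mm·m/s.
Spread over the 56 km slope with efficiency ε = 0.69: R = ε·F/W = 0.69 × 476.133 / 56000 m = 5.867e-03 mm/s.
R = 5.867e-03 × 3600 = 21.1 mm/hr.

R ≈ 21.1 mm/hr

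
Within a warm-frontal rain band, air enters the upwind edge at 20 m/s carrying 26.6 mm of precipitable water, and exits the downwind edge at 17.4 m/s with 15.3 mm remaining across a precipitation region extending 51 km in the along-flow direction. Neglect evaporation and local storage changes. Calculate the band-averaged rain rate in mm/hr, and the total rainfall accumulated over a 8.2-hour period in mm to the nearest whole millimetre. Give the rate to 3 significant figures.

R ≈ 18.8 mm/hr; total ≈ 154 mm

Column moisture flux per unit crosswind length is F = V × PW.
Inflow: F_in = 20 × 26.6 = 532 mm·m/s
Outflow: F_out = 17.4 × 15.3 = 266.22 mm·m/s
Steady-state rate R = (F_in − F_out)/L = (532 − 266.22) / 51000 m = 5.211e-03 mm/s.
R = 5.211e-03 × 3600 = 18.8 mm/hr.
Over 8.2 h: total = 18.8 × 8.2 = 154.16 ≈ 154 mm.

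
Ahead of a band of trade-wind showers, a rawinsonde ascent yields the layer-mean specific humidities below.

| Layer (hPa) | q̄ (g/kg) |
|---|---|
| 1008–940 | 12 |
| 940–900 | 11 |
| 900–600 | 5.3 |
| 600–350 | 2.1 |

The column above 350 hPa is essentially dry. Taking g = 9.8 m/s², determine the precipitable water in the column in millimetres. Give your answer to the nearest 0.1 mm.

Precipitable water is the column-integrated vapour mass per unit area: PW = (1/g) Σ q̄ Δp, with q in kg/kg and Δp in Pa (1 kg/m² of water = 1 mm).
Layer 1008–940 hPa: Δp = 68 hPa = 6800 Pa, q̄ = 0.012 kg/kg → 0.012 × 6800 / 9.8 = 8.33 mm
Layer 940–900 hPa: Δp = 40 hPa = 4000 Pa, q̄ = 0.011 kg/kg → 0.011 × 4000 / 9.8 = 4.49 mm
Layer 900–600 hPa: Δp = 300 hPa = 30000 Pa, q̄ = 0.0053 kg/kg → 0.0053 × 30000 / 9.8 = 16.22 mm
Layer 600–350 hPa: Δp = 250 hPa = 25000 Pa, q̄ = 0.0021 kg/kg → 0.0021 × 25000 / 9.8 = 5.36 mm
PW = 8.33 + 4.49 + 16.22 + 5.36 = 34.40 ≈ 34.4 mm.

PW ≈ 34.4 mm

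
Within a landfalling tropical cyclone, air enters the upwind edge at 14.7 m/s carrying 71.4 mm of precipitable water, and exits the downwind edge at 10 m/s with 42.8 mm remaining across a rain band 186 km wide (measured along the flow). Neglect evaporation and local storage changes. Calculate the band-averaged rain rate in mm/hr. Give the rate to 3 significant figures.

R ≈ 12.0 mm/hr

Column moisture flux per unit crosswind length is F = V × PW.
Inflow: F_in = 14.7 × 71.4 = 1049.58 mm·m/s
Outflow: F_out = 10 × 42.8 = 428 mm·m/s
Steady-state rate R = (F_in − F_out)/L = (1049.58 − 428) / 186000 m = 3.342e-03 mm/s.
R = 3.342e-03 × 3600 = 12.0 mm/hr.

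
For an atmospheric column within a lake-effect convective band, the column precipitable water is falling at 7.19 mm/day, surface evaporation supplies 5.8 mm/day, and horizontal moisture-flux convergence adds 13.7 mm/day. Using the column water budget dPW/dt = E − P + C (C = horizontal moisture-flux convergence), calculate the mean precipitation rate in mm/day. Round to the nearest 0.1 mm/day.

dPW/dt = -7.19 mm/day.
P = E + C − dPW/dt = 5.8 + (13.7) − (-7.19) = 26.7 mm/day.

P ≈ 26.7 mm/day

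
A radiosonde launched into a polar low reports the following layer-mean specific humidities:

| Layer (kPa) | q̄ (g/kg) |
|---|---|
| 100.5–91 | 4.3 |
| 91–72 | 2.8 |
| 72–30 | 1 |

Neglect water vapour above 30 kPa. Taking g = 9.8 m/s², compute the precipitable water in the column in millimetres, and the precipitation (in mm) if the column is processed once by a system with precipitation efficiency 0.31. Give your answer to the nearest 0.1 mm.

Precipitable water is the column-integrated vapour mass per unit area: PW = (1/g) Σ q̄ Δp, with q in kg/kg and Δp in Pa (1 kg/m² of water = 1 mm).
Layer 100.5–91 kPa: Δp = 95 hPa = 9500 Pa, q̄ = 0.0043 kg/kg → 0.0043 × 9500 / 9.8 = 4.17 mm
Layer 91–72 kPa: Δp = 190 hPa = 19000 Pa, q̄ = 0.0028 kg/kg → 0.0028 × 19000 / 9.8 = 5.43 mm
Layer 72–30 kPa: Δp = 420 hPa = 42000 Pa, q̄ = 0.001 kg/kg → 0.001 × 42000 / 9.8 = 4.29 mm
PW = 4.17 + 5.43 + 4.29 = 13.89 ≈ 13.9 mm.
Precipitation = ε × PW = 0.31 × 13.9 = 4.3 mm.

PW ≈ 13.9 mm; precipitation ≈ 4.3 mm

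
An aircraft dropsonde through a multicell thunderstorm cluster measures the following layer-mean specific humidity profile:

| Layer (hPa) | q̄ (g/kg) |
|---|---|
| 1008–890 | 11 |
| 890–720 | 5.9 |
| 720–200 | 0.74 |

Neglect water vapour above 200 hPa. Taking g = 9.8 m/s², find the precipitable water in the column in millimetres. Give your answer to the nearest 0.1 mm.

PW ≈ 27.4 mm

Precipitable water is the column-integrated vapour mass per unit area: PW = (1/g) Σ q̄ Δp, with q in kg/kg and Δp in Pa (1 kg/m² of water = 1 mm).
Layer 1008–890 hPa: Δp = 118 hPa = 11800 Pa, q̄ = 0.011 kg/kg → 0.011 × 11800 / 9.8 = 13.24 mm
Layer 890–720 hPa: Δp = 170 hPa = 17000 Pa, q̄ = 0.0059 kg/kg → 0.0059 × 17000 / 9.8 = 10.23 mm
Layer 720–200 hPa: Δp = 520 hPa = 52000 Pa, q̄ = 0.00074 kg/kg → 0.00074 × 52000 / 9.8 = 3.93 mm
PW = 13.24 + 10.23 + 3.93 = 27.40 ≈ 27.4 mm.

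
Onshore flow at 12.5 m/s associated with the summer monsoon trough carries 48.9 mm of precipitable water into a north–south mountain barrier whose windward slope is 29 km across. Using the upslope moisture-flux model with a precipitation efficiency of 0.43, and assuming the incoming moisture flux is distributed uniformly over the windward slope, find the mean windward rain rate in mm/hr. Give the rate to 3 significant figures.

Incoming column moisture flux per unit ridge length: F = V × PW = 12.5 × 48.9 = 611.25 mm·m/s.
Spread over the 29 km slope with efficiency ε = 0.43: R = ε·F/W = 0.43 × 611.25 / 29000 m = 9.063e-03 mm/s.
R = 9.063e-03 × 3600 = 32.6 mm/hr.

R ≈ 32.6 mm/hr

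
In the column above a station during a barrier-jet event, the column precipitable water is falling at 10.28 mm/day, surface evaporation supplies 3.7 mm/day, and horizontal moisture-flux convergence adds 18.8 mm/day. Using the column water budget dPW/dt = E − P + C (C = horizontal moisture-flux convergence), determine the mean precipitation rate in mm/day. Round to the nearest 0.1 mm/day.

P ≈ 32.8 mm/day

dPW/dt = -10.28 mm/day.
P = E + C − dPW/dt = 3.7 + (18.8) − (-10.28) = 32.8 mm/day.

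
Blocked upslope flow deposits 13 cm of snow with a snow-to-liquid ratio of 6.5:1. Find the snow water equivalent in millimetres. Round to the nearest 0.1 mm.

SWE ≈ 20.0 mm

SWE = snow depth / ratio = 13 cm / 6.5 = 2.000 cm = 20.0 mm.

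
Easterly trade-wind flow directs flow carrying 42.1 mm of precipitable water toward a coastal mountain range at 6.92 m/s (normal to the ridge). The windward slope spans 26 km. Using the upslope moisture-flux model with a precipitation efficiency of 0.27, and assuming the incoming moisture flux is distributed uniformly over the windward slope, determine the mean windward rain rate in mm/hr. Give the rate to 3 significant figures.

Incoming column moisture flux per unit ridge length: F = V × PW = 6.92 × 42.1 = 291.332 mm·m/s.
Spread over the 26 km slope with efficiency ε = 0.27: R = ε·F/W = 0.27 × 291.332 / 26000 m = 3.025e-03 mm/s.
R = 3.025e-03 × 3600 = 10.9 mm/hr.

R ≈ 10.9 mm/hr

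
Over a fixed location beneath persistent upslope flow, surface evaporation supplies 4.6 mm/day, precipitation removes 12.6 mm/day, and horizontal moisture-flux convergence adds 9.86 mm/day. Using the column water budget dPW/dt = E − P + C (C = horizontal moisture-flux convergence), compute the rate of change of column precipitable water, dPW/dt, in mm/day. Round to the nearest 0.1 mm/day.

dPW/dt = E − P + C = 4.6 − 12.6 + (9.86) = 1.9 mm/day.

dPW/dt ≈ 1.9 mm/day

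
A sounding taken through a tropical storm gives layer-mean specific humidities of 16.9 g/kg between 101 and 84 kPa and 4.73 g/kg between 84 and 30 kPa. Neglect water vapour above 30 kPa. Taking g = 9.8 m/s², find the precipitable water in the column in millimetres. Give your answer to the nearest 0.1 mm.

PW ≈ 55.4 mm

Precipitable water is the column-integrated vapour mass per unit area: PW = (1/g) Σ q̄ Δp, with q in kg/kg and Δp in Pa (1 kg/m² of water = 1 mm).
Layer 101–84 kPa: Δp = 170 hPa = 17000 Pa, q̄ = 0.0169 kg/kg → 0.0169 × 17000 / 9.8 = 29.32 mm
Layer 84–30 kPa: Δp = 540 hPa = 54000 Pa, q̄ = 0.00473 kg/kg → 0.00473 × 54000 / 9.8 = 26.06 mm
PW = 29.32 + 26.06 = 55.38 ≈ 55.4 mm.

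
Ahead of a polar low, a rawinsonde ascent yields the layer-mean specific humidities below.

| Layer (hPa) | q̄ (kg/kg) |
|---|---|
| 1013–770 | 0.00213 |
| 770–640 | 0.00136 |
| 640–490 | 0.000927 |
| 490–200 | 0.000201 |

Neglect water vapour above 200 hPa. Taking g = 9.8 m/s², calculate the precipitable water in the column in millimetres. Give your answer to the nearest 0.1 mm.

Precipitable water is the column-integrated vapour mass per unit area: PW = (1/g) Σ q̄ Δp, with q in kg/kg and Δp in Pa (1 kg/m² of water = 1 mm).
Layer 1013–770 hPa: Δp = 243 hPa = 24300 Pa, q̄ = 0.00213 kg/kg → 0.00213 × 24300 / 9.8 = 5.28 mm
Layer 770–640 hPa: Δp = 130 hPa = 13000 Pa, q̄ = 0.00136 kg/kg → 0.00136 × 13000 / 9.8 = 1.80 mm
Layer 640–490 hPa: Δp = 150 hPa = 15000 Pa, q̄ = 0.000927 kg/kg → 0.000927 × 15000 / 9.8 = 1.42 mm
Layer 490–200 hPa: Δp = 290 hPa = 29000 Pa, q̄ = 0.000201 kg/kg → 0.000201 × 29000 / 9.8 = 0.59 mm
PW = 5.28 + 1.80 + 1.42 + 0.59 = 9.09 ≈ 9.1 mm.

PW ≈ 9.1 mm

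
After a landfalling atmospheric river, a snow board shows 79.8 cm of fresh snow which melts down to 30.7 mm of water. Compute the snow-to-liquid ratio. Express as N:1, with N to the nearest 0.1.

Ratio = snow depth / SWE = 798 mm / 30.7 mm = 26.0, i.e. 26.0:1.

ratio ≈ 26.0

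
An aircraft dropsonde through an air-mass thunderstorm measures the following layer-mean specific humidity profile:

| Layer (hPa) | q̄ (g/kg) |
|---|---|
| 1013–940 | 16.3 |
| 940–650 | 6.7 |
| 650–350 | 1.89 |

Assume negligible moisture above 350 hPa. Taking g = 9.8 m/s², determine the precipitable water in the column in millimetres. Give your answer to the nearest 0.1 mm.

PW ≈ 37.8 mm

Precipitable water is the column-integrated vapour mass per unit area: PW = (1/g) Σ q̄ Δp, with q in kg/kg and Δp in Pa (1 kg/m² of water = 1 mm).
Layer 1013–940 hPa: Δp = 73 hPa = 7300 Pa, q̄ = 0.0163 kg/kg → 0.0163 × 7300 / 9.8 = 12.14 mm
Layer 940–650 hPa: Δp = 290 hPa = 29000 Pa, q̄ = 0.0067 kg/kg → 0.0067 × 29000 / 9.8 = 19.83 mm
Layer 650–350 hPa: Δp = 300 hPa = 30000 Pa, q̄ = 0.00189 kg/kg → 0.00189 × 30000 / 9.8 = 5.79 mm
PW = 12.14 + 19.83 + 5.79 = 37.76 ≈ 37.8 mm.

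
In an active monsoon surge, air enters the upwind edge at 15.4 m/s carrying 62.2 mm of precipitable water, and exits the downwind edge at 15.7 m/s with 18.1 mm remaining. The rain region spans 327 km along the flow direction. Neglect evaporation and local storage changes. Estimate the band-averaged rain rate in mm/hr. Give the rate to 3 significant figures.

Column moisture flux per unit crosswind length is F = V × PW.
Inflow: F_in = 15.4 × 62.2 = 957.88 mm·m/s
Outflow: F_out = 15.7 × 18.1 = 284.17 mm·m/s
Steady-state rate R = (F_in − F_out)/L = (957.88 − 284.17) / 327000 m = 2.060e-03 mm/s.
R = 2.060e-03 × 3600 = 7.42 mm/hr.

R ≈ 7.42 mm/hr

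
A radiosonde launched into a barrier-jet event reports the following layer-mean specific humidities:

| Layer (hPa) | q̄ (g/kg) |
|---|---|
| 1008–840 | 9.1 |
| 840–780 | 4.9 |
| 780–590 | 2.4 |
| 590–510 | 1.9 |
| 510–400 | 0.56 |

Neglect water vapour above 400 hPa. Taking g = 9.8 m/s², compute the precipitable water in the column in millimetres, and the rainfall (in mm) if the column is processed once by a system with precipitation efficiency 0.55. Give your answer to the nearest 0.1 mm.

Precipitable water is the column-integrated vapour mass per unit area: PW = (1/g) Σ q̄ Δp, with q in kg/kg and Δp in Pa (1 kg/m² of water = 1 mm).
Layer 1008–840 hPa: Δp = 168 hPa = 16800 Pa, q̄ = 0.0091 kg/kg → 0.0091 × 16800 / 9.8 = 15.60 mm
Layer 840–780 hPa: Δp = 60 hPa = 6000 Pa, q̄ = 0.0049 kg/kg → 0.0049 × 6000 / 9.8 = 3.00 mm
Layer 780–590 hPa: Δp = 190 hPa = 19000 Pa, q̄ = 0.0024 kg/kg → 0.0024 × 19000 / 9.8 = 4.65 mm
Layer 590–510 hPa: Δp = 80 hPa = 8000 Pa, q̄ = 0.0019 kg/kg → 0.0019 × 8000 / 9.8 = 1.55 mm
Layer 510–400 hPa: Δp = 110 hPa = 11000 Pa, q̄ = 0.00056 kg/kg → 0.00056 × 11000 / 9.8 = 0.63 mm
PW = 15.60 + 3.00 + 4.65 + 1.55 + 0.63 = 25.43 ≈ 25.4 mm.
Rainfall = ε × PW = 0.55 × 25.4 = 14.0 mm.

PW ≈ 25.4 mm; rainfall ≈ 14.0 mm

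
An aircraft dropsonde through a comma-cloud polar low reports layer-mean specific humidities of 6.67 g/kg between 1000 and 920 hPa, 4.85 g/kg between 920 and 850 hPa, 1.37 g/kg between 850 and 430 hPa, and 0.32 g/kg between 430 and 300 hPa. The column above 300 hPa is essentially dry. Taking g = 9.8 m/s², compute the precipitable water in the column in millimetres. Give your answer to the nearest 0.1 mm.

PW ≈ 15.2 mm

Precipitable water is the column-integrated vapour mass per unit area: PW = (1/g) Σ q̄ Δp, with q in kg/kg and Δp in Pa (1 kg/m² of water = 1 mm).
Layer 1000–920 hPa: Δp = 80 hPa = 8000 Pa, q̄ = 0.00667 kg/kg → 0.00667 × 8000 / 9.8 = 5.44 mm
Layer 920–850 hPa: Δp = 70 hPa = 7000 Pa, q̄ = 0.00485 kg/kg → 0.00485 × 7000 / 9.8 = 3.46 mm
Layer 850–430 hPa: Δp = 420 hPa = 42000 Pa, q̄ = 0.00137 kg/kg → 0.00137 × 42000 / 9.8 = 5.87 mm
Layer 430–300 hPa: Δp = 130 hPa = 13000 Pa, q̄ = 0.00032 kg/kg → 0.00032 × 13000 / 9.8 = 0.42 mm
PW = 5.44 + 3.46 + 5.87 + 0.42 = 15.19 ≈ 15.2 mm.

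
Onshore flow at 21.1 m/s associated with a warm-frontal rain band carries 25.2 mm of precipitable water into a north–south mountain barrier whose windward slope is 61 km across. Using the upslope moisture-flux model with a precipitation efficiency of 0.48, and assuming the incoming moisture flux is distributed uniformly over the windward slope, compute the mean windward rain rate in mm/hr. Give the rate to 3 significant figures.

Incoming column moisture flux per unit ridge length: F = V × PW = 21.1 × 25.2 = 531.72 mm·m/s.
Spread over the 61 km slope with efficiency ε = 0.48: R = ε·F/W = 0.48 × 531.72 / 61000 m = 4.184e-03 mm/s.
R = 4.184e-03 × 3600 = 15.1 mm/hr.

R ≈ 15.1 mm/hr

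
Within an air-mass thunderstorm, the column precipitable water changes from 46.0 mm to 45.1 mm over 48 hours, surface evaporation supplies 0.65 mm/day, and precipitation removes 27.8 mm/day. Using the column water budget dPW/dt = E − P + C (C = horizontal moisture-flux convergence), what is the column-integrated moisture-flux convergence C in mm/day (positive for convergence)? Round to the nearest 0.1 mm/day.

dPW/dt = (45.1 − 46.0) mm / (48/24 day) = -0.450 mm/day.
C = dPW/dt − E + P = (-0.450) − 0.65 + 27.8 = 26.7 mm/day.

C ≈ 26.7 mm/day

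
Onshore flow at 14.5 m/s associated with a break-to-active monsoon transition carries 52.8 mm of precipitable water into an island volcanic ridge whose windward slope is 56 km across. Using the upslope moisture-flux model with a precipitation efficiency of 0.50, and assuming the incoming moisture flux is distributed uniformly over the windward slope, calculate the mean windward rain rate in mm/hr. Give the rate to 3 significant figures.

R ≈ 24.6 mm/hr

Incoming column moisture flux per unit ridge length: F = V × PW = 14.5 × 52.8 = 765.6 mm·m/s.
Spread over the 56 km slope with efficiency ε = 0.50: R = ε·F/W = 0.50 × 765.6 / 56000 m = 6.836e-03 mm/s.
R = 6.836e-03 × 3600 = 24.6 mm/hr.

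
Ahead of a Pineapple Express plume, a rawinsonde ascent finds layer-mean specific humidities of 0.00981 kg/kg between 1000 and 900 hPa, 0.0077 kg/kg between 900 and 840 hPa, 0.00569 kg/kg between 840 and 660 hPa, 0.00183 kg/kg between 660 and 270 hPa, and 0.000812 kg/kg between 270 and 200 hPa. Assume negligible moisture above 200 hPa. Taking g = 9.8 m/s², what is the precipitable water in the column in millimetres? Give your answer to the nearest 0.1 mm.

PW ≈ 33.0 mm

Precipitable water is the column-integrated vapour mass per unit area: PW = (1/g) Σ q̄ Δp, with q in kg/kg and Δp in Pa (1 kg/m² of water = 1 mm).
Layer 1000–900 hPa: Δp = 100 hPa = 10000 Pa, q̄ = 0.00981 kg/kg → 0.00981 × 10000 / 9.8 = 10.01 mm
Layer 900–840 hPa: Δp = 60 hPa = 6000 Pa, q̄ = 0.0077 kg/kg → 0.0077 × 6000 / 9.8 = 4.71 mm
Layer 840–660 hPa: Δp = 180 hPa = 18000 Pa, q̄ = 0.00569 kg/kg → 0.00569 × 18000 / 9.8 = 10.45 mm
Layer 660–270 hPa: Δp = 390 hPa = 39000 Pa, q̄ = 0.00183 kg/kg → 0.00183 × 39000 / 9.8 = 7.28 mm
Layer 270–200 hPa: Δp = 70 hPa = 7000 Pa, q̄ = 0.000812 kg/kg → 0.000812 × 7000 / 9.8 = 0.58 mm
PW = 10.01 + 4.71 + 10.45 + 7.28 + 0.58 = 33.03 ≈ 33.0 mm.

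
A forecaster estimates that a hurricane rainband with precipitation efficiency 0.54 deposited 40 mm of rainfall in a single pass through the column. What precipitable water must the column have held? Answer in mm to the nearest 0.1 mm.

PW = rainfall / ε = 40 / 0.54 = 74.1 mm.

PW ≈ 74.1 mm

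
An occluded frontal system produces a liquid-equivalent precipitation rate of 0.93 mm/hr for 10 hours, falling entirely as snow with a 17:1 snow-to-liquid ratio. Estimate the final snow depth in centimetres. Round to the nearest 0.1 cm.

Liquid-equivalent depth = 0.93 × 10 = 9.3 mm.
Snow depth = 9.3 mm × 17 = 158.1 mm = 15.8 cm.

snow depth ≈ 15.8 cm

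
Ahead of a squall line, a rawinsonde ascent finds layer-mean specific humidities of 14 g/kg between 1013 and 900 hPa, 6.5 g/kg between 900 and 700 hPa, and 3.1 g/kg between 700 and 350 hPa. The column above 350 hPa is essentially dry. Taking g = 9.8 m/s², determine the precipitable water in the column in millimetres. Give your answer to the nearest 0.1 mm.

PW ≈ 40.5 mm

Precipitable water is the column-integrated vapour mass per unit area: PW = (1/g) Σ q̄ Δp, with q in kg/kg and Δp in Pa (1 kg/m² of water = 1 mm).
Layer 1013–900 hPa: Δp = 113 hPa = 11300 Pa, q̄ = 0.014 kg/kg → 0.014 × 11300 / 9.8 = 16.14 mm
Layer 900–700 hPa: Δp = 200 hPa = 20000 Pa, q̄ = 0.0065 kg/kg → 0.0065 × 20000 / 9.8 = 13.27 mm
Layer 700–350 hPa: Δp = 350 hPa = 35000 Pa, q̄ = 0.0031 kg/kg → 0.0031 × 35000 / 9.8 = 11.07 mm
PW = 16.14 + 13.27 + 11.07 = 40.48 ≈ 40.5 mm.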